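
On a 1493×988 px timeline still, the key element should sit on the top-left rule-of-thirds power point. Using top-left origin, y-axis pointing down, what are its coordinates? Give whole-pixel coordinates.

The top-left point sits one-third of the way across and one-third of the way down.
x = 1 × 1493/3 ≈ 498; y = 1 × 988/3 ≈ 329.

x = 498 px, y = 329 px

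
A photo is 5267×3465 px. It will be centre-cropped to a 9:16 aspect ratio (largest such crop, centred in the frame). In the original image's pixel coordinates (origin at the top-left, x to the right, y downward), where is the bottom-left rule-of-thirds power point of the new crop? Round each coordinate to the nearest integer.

5267/3465 > 9/16, so the 9:16 crop keeps the full height 3465 and trims width to 3465 × 9/16 = 1949.06 px.
Left offset = (5267 − 1949.06)/2 = 1658.97 px; top offset = 0.
Bottom-left is one-third across and two-thirds down within the crop:
x = 1658.97 + 1 × 1949.06/3 ≈ 2309; y = 0.00 + 2 × 3465.00/3 ≈ 2310.

x = 2309 px, y = 2310 px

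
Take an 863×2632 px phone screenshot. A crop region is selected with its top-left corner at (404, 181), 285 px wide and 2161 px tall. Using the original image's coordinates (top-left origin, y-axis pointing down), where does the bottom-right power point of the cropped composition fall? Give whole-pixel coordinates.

One third of the crop width 285 is 95.00 px.
One third of the crop height 2161 is 720.33 px.
The bottom-right point is two-thirds across and two-thirds down within the crop:
x = 404 + 2 × 95.00 ≈ 594; y = 181 + 2 × 720.33 ≈ 1622.

x = 594 px, y = 1622 px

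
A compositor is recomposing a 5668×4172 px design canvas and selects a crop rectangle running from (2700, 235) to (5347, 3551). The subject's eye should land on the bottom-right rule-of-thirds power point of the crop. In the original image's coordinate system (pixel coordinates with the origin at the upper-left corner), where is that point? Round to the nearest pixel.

Crop width = 5347 − 2700 = 2647 px; one third is 882.33 px.
Crop height = 3551 − 235 = 3316 px; one third is 1105.33 px.
The bottom-right point is two-thirds across and two-thirds down within the crop:
x = 2700 + 2 × 882.33 ≈ 4465; y = 235 + 2 × 1105.33 ≈ 2446.

x = 4465 px, y = 2446 px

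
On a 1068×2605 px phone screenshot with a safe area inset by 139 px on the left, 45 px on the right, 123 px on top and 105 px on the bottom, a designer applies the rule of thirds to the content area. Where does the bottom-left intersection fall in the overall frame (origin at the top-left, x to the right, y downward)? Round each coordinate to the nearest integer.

(434, 1708)

Content width = 1068 − 139 − 45 = 884 px; content height = 2605 − 123 − 105 = 2377 px.
Bottom-left is one-third across and two-thirds down within the content area.
x = 139 + 1 × 884/3 = 139 + 294.67 ≈ 434
y = 123 + 2 × 2377/3 = 123 + 1584.67 ≈ 1708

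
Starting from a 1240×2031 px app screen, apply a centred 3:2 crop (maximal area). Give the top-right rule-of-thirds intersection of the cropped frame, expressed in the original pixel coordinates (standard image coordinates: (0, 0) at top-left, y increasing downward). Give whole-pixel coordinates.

1240/2031 < 3/2, so the 3:2 crop keeps the full width 1240 and trims height to 1240 × 2/3 = 826.67 px.
Top offset = (2031 − 826.67)/2 = 602.17 px; left offset = 0.
Top-right is two-thirds across and one-third down within the crop:
x = 0.00 + 2 × 1240.00/3 ≈ 827; y = 602.17 + 1 × 826.67/3 ≈ 878.

x = 827 px, y = 878 px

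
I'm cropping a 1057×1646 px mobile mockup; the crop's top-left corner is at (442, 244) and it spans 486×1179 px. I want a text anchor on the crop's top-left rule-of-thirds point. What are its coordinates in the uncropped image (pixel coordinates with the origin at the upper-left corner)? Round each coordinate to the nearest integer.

x = 604 px, y = 637 px

One third of the crop width 486 is 162.00 px.
One third of the crop height 1179 is 393.00 px.
The top-left point is one-third across and one-third down within the crop:
x = 442 + 1 × 162.00 ≈ 604; y = 244 + 1 × 393.00 ≈ 637.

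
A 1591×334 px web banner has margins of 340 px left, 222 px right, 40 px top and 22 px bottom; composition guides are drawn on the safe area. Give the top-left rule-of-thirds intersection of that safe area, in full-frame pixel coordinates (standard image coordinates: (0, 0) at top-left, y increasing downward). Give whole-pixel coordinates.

(683, 131)

Content width = 1591 − 340 − 222 = 1029 px; content height = 334 − 40 − 22 = 272 px.
Top-left is one-third across and one-third down within the safe area.
x = 340 + 1 × 1029/3 = 340 + 343.00 ≈ 683
y = 40 + 1 × 272/3 = 40 + 90.67 ≈ 131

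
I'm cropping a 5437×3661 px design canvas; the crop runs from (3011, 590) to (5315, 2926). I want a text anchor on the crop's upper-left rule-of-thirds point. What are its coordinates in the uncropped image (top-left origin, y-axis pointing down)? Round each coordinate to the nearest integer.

Crop width = 5315 − 3011 = 2304 px; one third is 768.00 px.
Crop height = 2926 − 590 = 2336 px; one third is 778.67 px.
The upper-left point is one-third across and one-third down within the crop:
x = 3011 + 1 × 768.00 ≈ 3779; y = 590 + 1 × 778.67 ≈ 1369.

(3779, 1369)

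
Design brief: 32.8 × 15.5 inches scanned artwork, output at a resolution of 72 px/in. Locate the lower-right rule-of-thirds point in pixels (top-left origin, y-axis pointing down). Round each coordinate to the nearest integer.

x = 1574 px, y = 744 px

In pixels the canvas is 32.8 × 72 = 2361.6 wide and 15.5 × 72 = 1116 tall.
The lower-right point is two-thirds across and two-thirds down:
x = 2 × 2361.6/3 ≈ 1574; y = 2 × 1116/3 ≈ 744.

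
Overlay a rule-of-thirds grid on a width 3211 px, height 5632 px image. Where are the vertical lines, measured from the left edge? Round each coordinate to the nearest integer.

1070 px and 2141 px

3211 / 3 = 1070.33, so the vertical lines sit at one and two thirds of 3211.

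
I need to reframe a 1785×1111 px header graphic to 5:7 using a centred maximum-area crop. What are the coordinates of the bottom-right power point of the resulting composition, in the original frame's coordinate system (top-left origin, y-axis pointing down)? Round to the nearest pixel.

1785/1111 > 5/7, so the 5:7 crop keeps the full height 1111 and trims width to 1111 × 5/7 = 793.57 px.
Left offset = (1785 − 793.57)/2 = 495.71 px; top offset = 0.
Bottom-right is two-thirds across and two-thirds down within the crop:
x = 495.71 + 2 × 793.57/3 ≈ 1025; y = 0.00 + 2 × 1111.00/3 ≈ 741.

x = 1025 px, y = 741 px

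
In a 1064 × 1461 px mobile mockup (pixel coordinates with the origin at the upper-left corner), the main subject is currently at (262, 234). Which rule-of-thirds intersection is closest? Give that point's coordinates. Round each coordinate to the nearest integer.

Third lines: x ∈ {355, 709}, y ∈ {487, 974}.
262 is closer to x = 355; 234 is closer to y = 487.
So the nearest intersection is the upper-left power point.

(355, 487)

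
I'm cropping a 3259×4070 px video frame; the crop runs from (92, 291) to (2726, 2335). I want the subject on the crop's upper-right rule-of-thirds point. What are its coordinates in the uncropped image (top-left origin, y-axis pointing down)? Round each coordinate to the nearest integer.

Crop width = 2726 − 92 = 2634 px; one third is 878.00 px.
Crop height = 2335 − 291 = 2044 px; one third is 681.33 px.
The upper-right point is two-thirds across and one-third down within the crop:
x = 92 + 2 × 878.00 ≈ 1848; y = 291 + 1 × 681.33 ≈ 972.

(1848, 972)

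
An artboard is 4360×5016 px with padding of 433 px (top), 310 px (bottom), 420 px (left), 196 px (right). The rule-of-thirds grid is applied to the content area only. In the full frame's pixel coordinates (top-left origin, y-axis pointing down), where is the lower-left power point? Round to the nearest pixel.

(1668, 3282)

Content width = 4360 − 420 − 196 = 3744 px; content height = 5016 − 433 − 310 = 4273 px.
Lower-left is one-third across and two-thirds down within the content area.
x = 420 + 1 × 3744/3 = 420 + 1248.00 ≈ 1668
y = 433 + 2 × 4273/3 = 433 + 2848.67 ≈ 3282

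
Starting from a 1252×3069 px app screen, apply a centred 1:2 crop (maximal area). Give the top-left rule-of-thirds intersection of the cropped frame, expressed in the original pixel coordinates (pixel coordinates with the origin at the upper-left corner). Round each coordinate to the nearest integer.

1252/3069 < 1/2, so the 1:2 crop keeps the full width 1252 and trims height to 1252 × 2/1 = 2504.00 px.
Top offset = (3069 − 2504.00)/2 = 282.50 px; left offset = 0.
Top-left is one-third across and one-third down within the crop:
x = 0.00 + 1 × 1252.00/3 ≈ 417; y = 282.50 + 1 × 2504.00/3 ≈ 1117.

x = 417 px, y = 1117 px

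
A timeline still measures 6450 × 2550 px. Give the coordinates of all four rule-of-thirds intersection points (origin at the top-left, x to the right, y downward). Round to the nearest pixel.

(2150, 850), (4300, 850), (2150, 1700), (4300, 1700)

One third of 6450 is 2150; one third of 2550 is 850.
Vertical third lines at x = 2150 and x = 4300; horizontal third lines at y = 850 and y = 1700.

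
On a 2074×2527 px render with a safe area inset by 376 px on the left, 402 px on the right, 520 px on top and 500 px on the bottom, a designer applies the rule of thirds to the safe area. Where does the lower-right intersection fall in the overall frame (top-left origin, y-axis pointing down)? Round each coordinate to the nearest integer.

x = 1240 px, y = 1525 px

Content width = 2074 − 376 − 402 = 1296 px; content height = 2527 − 520 − 500 = 1507 px.
Lower-right is two-thirds across and two-thirds down within the safe area.
x = 376 + 2 × 1296/3 = 376 + 864.00 ≈ 1240
y = 520 + 2 × 1507/3 = 520 + 1004.67 ≈ 1525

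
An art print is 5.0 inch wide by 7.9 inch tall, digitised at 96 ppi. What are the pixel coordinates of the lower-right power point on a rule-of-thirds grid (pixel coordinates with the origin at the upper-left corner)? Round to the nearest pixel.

In pixels the canvas is 5.0 × 96 = 480 wide and 7.9 × 96 = 758.4 tall.
The lower-right point is two-thirds across and two-thirds down:
x = 2 × 480/3 ≈ 320; y = 2 × 758.4/3 ≈ 506.

(320, 506)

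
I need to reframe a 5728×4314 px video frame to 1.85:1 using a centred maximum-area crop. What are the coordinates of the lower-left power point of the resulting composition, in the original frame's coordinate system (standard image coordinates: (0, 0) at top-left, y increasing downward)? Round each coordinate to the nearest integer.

5728/4314 < 1.85/1, so the 1.85:1 crop keeps the full width 5728 and trims height to 5728 × 1/1.85 = 3096.22 px.
Top offset = (4314 − 3096.22)/2 = 608.89 px; left offset = 0.
Lower-left is one-third across and two-thirds down within the crop:
x = 0.00 + 1 × 5728.00/3 ≈ 1909; y = 608.89 + 2 × 3096.22/3 ≈ 2673.

(1909, 2673)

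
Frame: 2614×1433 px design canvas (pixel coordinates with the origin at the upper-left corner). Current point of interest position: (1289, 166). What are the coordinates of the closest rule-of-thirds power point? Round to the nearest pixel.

(871, 478)

Third lines: x ∈ {871, 1743}, y ∈ {478, 955}.
1289 is closer to x = 871; 166 is closer to y = 478.
So the nearest intersection is the upper-left power point.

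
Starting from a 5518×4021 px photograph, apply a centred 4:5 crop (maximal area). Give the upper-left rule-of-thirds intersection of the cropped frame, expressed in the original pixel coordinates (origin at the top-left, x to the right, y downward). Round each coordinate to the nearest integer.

x = 2223 px, y = 1340 px

5518/4021 > 4/5, so the 4:5 crop keeps the full height 4021 and trims width to 4021 × 4/5 = 3216.80 px.
Left offset = (5518 − 3216.80)/2 = 1150.60 px; top offset = 0.
Upper-left is one-third across and one-third down within the crop:
x = 1150.60 + 1 × 3216.80/3 ≈ 2223; y = 0.00 + 1 × 4021.00/3 ≈ 1340.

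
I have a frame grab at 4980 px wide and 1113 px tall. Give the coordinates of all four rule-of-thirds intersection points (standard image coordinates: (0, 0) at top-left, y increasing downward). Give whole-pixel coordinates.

One third of 4980 is 1660; one third of 1113 is 371.
Vertical third lines at x = 1660 and x = 3320; horizontal third lines at y = 371 and y = 742.

(1660, 371), (3320, 371), (1660, 742), (3320, 742)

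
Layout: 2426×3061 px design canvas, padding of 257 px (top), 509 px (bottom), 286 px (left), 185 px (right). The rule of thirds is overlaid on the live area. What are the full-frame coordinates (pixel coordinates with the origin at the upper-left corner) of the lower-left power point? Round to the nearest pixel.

Content width = 2426 − 286 − 185 = 1955 px; content height = 3061 − 257 − 509 = 2295 px.
Lower-left is one-third across and two-thirds down within the live area.
x = 286 + 1 × 1955/3 = 286 + 651.67 ≈ 938
y = 257 + 2 × 2295/3 = 257 + 1530.00 ≈ 1787

x = 938 px, y = 1787 px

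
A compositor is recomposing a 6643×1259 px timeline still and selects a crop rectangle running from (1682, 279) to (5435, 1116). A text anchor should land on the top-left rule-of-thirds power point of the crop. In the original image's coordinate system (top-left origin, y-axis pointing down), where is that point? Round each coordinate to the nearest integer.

(2933, 558)

Crop width = 5435 − 1682 = 3753 px; one third is 1251.00 px.
Crop height = 1116 − 279 = 837 px; one third is 279.00 px.
The top-left point is one-third across and one-third down within the crop:
x = 1682 + 1 × 1251.00 ≈ 2933; y = 279 + 1 × 279.00 ≈ 558.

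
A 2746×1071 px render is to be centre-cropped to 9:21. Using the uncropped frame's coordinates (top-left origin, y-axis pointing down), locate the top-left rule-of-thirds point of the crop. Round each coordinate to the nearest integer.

2746/1071 > 9/21, so the 9:21 crop keeps the full height 1071 and trims width to 1071 × 9/21 = 459.00 px.
Left offset = (2746 − 459.00)/2 = 1143.50 px; top offset = 0.
Top-left is one-third across and one-third down within the crop:
x = 1143.50 + 1 × 459.00/3 ≈ 1297; y = 0.00 + 1 × 1071.00/3 ≈ 357.

x = 1297 px, y = 357 px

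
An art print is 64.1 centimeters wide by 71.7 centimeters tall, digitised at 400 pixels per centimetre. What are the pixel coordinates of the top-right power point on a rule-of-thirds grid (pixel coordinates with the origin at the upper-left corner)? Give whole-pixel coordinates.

In pixels the canvas is 64.1 × 400 = 25640 wide and 71.7 × 400 = 28680 tall.
The top-right point is two-thirds across and one-third down:
x = 2 × 25640/3 ≈ 17093; y = 1 × 28680/3 ≈ 9560.

(17093, 9560)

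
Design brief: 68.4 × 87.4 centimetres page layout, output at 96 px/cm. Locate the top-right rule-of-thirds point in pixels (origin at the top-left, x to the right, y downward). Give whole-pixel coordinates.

x = 4378 px, y = 2797 px

In pixels the canvas is 68.4 × 96 = 6566.4 wide and 87.4 × 96 = 8390.4 tall.
The top-right point is two-thirds across and one-third down:
x = 2 × 6566.4/3 ≈ 4378; y = 1 × 8390.4/3 ≈ 2797.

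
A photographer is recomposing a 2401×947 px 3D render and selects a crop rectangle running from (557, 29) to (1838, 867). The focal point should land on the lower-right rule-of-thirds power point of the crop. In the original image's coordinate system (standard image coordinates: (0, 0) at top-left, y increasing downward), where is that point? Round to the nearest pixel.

Crop width = 1838 − 557 = 1281 px; one third is 427.00 px.
Crop height = 867 − 29 = 838 px; one third is 279.33 px.
The lower-right point is two-thirds across and two-thirds down within the crop:
x = 557 + 2 × 427.00 ≈ 1411; y = 29 + 2 × 279.33 ≈ 588.

x = 1411 px, y = 588 px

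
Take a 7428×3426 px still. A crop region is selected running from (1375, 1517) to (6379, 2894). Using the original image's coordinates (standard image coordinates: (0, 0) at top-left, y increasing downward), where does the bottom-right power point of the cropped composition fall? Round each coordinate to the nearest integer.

Crop width = 6379 − 1375 = 5004 px; one third is 1668.00 px.
Crop height = 2894 − 1517 = 1377 px; one third is 459.00 px.
The bottom-right point is two-thirds across and two-thirds down within the crop:
x = 1375 + 2 × 1668.00 ≈ 4711; y = 1517 + 2 × 459.00 ≈ 2435.

(4711, 2435)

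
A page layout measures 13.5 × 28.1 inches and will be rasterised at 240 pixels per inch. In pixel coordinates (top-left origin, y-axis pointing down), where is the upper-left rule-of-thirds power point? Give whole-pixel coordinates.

In pixels the canvas is 13.5 × 240 = 3240 wide and 28.1 × 240 = 6744 tall.
The upper-left point is one-third across and one-third down:
x = 1 × 3240/3 ≈ 1080; y = 1 × 6744/3 ≈ 2248.

x = 1080 px, y = 2248 px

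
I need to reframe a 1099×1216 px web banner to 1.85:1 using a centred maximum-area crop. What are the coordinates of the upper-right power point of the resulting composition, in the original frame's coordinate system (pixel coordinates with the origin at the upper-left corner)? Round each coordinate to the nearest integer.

x = 733 px, y = 509 px

1099/1216 < 1.85/1, so the 1.85:1 crop keeps the full width 1099 and trims height to 1099 × 1/1.85 = 594.05 px.
Top offset = (1216 − 594.05)/2 = 310.97 px; left offset = 0.
Upper-right is two-thirds across and one-third down within the crop:
x = 0.00 + 2 × 1099.00/3 ≈ 733; y = 310.97 + 1 × 594.05/3 ≈ 509.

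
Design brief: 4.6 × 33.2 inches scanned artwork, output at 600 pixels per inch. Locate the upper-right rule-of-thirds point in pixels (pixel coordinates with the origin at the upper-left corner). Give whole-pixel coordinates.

x = 1840 px, y = 6640 px

In pixels the canvas is 4.6 × 600 = 2760 wide and 33.2 × 600 = 19920 tall.
The upper-right point is two-thirds across and one-third down:
x = 2 × 2760/3 ≈ 1840; y = 1 × 19920/3 ≈ 6640.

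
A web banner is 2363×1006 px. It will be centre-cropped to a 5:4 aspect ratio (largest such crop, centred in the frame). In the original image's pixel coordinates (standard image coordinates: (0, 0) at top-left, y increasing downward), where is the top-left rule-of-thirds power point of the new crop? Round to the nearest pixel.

x = 972 px, y = 335 px

2363/1006 > 5/4, so the 5:4 crop keeps the full height 1006 and trims width to 1006 × 5/4 = 1257.50 px.
Left offset = (2363 − 1257.50)/2 = 552.75 px; top offset = 0.
Top-left is one-third across and one-third down within the crop:
x = 552.75 + 1 × 1257.50/3 ≈ 972; y = 0.00 + 1 × 1006.00/3 ≈ 335.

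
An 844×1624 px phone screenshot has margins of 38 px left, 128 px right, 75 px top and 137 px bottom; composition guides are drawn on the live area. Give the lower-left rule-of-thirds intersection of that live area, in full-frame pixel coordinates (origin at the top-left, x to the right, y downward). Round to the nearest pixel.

Content width = 844 − 38 − 128 = 678 px; content height = 1624 − 75 − 137 = 1412 px.
Lower-left is one-third across and two-thirds down within the live area.
x = 38 + 1 × 678/3 = 38 + 226.00 ≈ 264
y = 75 + 2 × 1412/3 = 75 + 941.33 ≈ 1016

x = 264 px, y = 1016 px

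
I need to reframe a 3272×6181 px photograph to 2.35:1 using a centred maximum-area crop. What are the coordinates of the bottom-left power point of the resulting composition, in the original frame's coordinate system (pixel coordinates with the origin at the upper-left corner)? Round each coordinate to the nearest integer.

3272/6181 < 2.35/1, so the 2.35:1 crop keeps the full width 3272 and trims height to 3272 × 1/2.35 = 1392.34 px.
Top offset = (6181 − 1392.34)/2 = 2394.33 px; left offset = 0.
Bottom-left is one-third across and two-thirds down within the crop:
x = 0.00 + 1 × 3272.00/3 ≈ 1091; y = 2394.33 + 2 × 1392.34/3 ≈ 3323.

(1091, 3323)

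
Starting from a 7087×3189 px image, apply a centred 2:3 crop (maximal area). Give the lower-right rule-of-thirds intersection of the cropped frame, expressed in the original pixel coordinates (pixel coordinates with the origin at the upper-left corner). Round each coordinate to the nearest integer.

x = 3898 px, y = 2126 px

7087/3189 > 2/3, so the 2:3 crop keeps the full height 3189 and trims width to 3189 × 2/3 = 2126.00 px.
Left offset = (7087 − 2126.00)/2 = 2480.50 px; top offset = 0.
Lower-right is two-thirds across and two-thirds down within the crop:
x = 2480.50 + 2 × 2126.00/3 ≈ 3898; y = 0.00 + 2 × 3189.00/3 ≈ 2126.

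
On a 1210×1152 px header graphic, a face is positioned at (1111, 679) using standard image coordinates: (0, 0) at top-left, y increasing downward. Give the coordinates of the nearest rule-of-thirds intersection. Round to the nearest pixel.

x = 807 px, y = 768 px

Third lines: x ∈ {403, 807}, y ∈ {384, 768}.
1111 is closer to x = 807; 679 is closer to y = 768.
So the nearest intersection is the lower-right power point.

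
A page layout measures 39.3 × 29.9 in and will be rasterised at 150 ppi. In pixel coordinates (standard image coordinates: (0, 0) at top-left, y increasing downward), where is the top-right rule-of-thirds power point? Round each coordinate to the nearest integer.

In pixels the canvas is 39.3 × 150 = 5895 wide and 29.9 × 150 = 4485 tall.
The top-right point is two-thirds across and one-third down:
x = 2 × 5895/3 ≈ 3930; y = 1 × 4485/3 ≈ 1495.

(3930, 1495)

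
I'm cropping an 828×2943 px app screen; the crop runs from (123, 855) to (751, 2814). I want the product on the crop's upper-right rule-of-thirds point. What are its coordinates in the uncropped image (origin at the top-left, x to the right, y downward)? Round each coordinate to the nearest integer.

(542, 1508)

Crop width = 751 − 123 = 628 px; one third is 209.33 px.
Crop height = 2814 − 855 = 1959 px; one third is 653.00 px.
The upper-right point is two-thirds across and one-third down within the crop:
x = 123 + 2 × 209.33 ≈ 542; y = 855 + 1 × 653.00 ≈ 1508.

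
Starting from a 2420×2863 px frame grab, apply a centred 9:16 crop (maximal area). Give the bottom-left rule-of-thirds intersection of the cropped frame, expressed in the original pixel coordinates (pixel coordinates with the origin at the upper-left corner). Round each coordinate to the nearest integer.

2420/2863 > 9/16, so the 9:16 crop keeps the full height 2863 and trims width to 2863 × 9/16 = 1610.44 px.
Left offset = (2420 − 1610.44)/2 = 404.78 px; top offset = 0.
Bottom-left is one-third across and two-thirds down within the crop:
x = 404.78 + 1 × 1610.44/3 ≈ 942; y = 0.00 + 2 × 2863.00/3 ≈ 1909.

x = 942 px, y = 1909 px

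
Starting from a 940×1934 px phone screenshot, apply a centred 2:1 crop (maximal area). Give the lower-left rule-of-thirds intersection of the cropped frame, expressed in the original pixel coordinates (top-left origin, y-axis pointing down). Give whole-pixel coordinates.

(313, 1045)

940/1934 < 2/1, so the 2:1 crop keeps the full width 940 and trims height to 940 × 1/2 = 470.00 px.
Top offset = (1934 − 470.00)/2 = 732.00 px; left offset = 0.
Lower-left is one-third across and two-thirds down within the crop:
x = 0.00 + 1 × 940.00/3 ≈ 313; y = 732.00 + 2 × 470.00/3 ≈ 1045.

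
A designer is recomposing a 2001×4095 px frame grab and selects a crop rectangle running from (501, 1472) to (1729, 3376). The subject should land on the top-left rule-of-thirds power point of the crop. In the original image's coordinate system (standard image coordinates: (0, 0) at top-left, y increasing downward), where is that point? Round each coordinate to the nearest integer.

Crop width = 1729 − 501 = 1228 px; one third is 409.33 px.
Crop height = 3376 − 1472 = 1904 px; one third is 634.67 px.
The top-left point is one-third across and one-third down within the crop:
x = 501 + 1 × 409.33 ≈ 910; y = 1472 + 1 × 634.67 ≈ 2107.

x = 910 px, y = 2107 px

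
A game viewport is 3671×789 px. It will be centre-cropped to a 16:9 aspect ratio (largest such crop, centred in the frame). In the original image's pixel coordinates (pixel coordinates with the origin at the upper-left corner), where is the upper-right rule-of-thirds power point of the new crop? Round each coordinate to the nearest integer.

(2069, 263)

3671/789 > 16/9, so the 16:9 crop keeps the full height 789 and trims width to 789 × 16/9 = 1402.67 px.
Left offset = (3671 − 1402.67)/2 = 1134.17 px; top offset = 0.
Upper-right is two-thirds across and one-third down within the crop:
x = 1134.17 + 2 × 1402.67/3 ≈ 2069; y = 0.00 + 1 × 789.00/3 ≈ 263.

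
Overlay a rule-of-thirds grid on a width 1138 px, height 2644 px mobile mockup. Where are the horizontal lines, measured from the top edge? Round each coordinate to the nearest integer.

881 px and 1763 px

2644 / 3 = 881.33, so the horizontal lines sit at one and two thirds of 2644.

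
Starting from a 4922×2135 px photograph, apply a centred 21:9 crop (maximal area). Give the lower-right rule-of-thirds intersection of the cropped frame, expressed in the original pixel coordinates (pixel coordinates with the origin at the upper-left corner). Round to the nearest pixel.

4922/2135 < 21/9, so the 21:9 crop keeps the full width 4922 and trims height to 4922 × 9/21 = 2109.43 px.
Top offset = (2135 − 2109.43)/2 = 12.79 px; left offset = 0.
Lower-right is two-thirds across and two-thirds down within the crop:
x = 0.00 + 2 × 4922.00/3 ≈ 3281; y = 12.79 + 2 × 2109.43/3 ≈ 1419.

x = 3281 px, y = 1419 px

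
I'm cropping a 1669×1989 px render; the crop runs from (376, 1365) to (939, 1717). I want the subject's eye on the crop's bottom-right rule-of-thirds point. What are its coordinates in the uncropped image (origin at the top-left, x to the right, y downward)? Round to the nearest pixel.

(751, 1600)

Crop width = 939 − 376 = 563 px; one third is 187.67 px.
Crop height = 1717 − 1365 = 352 px; one third is 117.33 px.
The bottom-right point is two-thirds across and two-thirds down within the crop:
x = 376 + 2 × 187.67 ≈ 751; y = 1365 + 2 × 117.33 ≈ 1600.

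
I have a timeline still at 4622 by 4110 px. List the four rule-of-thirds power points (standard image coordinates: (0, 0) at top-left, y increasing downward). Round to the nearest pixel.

(1541, 1370), (3081, 1370), (1541, 2740), (3081, 2740)

One third of 4622 is 1540.67; one third of 4110 is 1370.
Vertical third lines at x = 1541 and x = 3081; horizontal third lines at y = 1370 and y = 2740.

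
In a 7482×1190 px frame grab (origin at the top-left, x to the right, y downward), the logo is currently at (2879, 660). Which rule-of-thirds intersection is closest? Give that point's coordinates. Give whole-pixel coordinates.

Third lines: x ∈ {2494, 4988}, y ∈ {397, 793}.
2879 is closer to x = 2494; 660 is closer to y = 793.
So the nearest intersection is the lower-left power point.

x = 2494 px, y = 793 px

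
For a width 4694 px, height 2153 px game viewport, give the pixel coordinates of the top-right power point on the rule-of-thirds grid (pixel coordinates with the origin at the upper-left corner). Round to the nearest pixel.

The top-right point sits two-thirds of the way across and one-third of the way down.
x = 2 × 4694/3 ≈ 3129; y = 1 × 2153/3 ≈ 718.

(3129, 718)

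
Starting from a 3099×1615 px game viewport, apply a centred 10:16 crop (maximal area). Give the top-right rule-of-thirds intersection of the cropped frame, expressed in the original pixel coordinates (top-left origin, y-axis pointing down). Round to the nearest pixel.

(1718, 538)

3099/1615 > 10/16, so the 10:16 crop keeps the full height 1615 and trims width to 1615 × 10/16 = 1009.38 px.
Left offset = (3099 − 1009.38)/2 = 1044.81 px; top offset = 0.
Top-right is two-thirds across and one-third down within the crop:
x = 1044.81 + 2 × 1009.38/3 ≈ 1718; y = 0.00 + 1 × 1615.00/3 ≈ 538.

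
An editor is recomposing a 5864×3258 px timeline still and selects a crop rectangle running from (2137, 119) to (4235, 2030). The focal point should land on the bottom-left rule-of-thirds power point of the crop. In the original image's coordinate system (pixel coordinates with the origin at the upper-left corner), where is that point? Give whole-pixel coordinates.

x = 2836 px, y = 1393 px

Crop width = 4235 − 2137 = 2098 px; one third is 699.33 px.
Crop height = 2030 − 119 = 1911 px; one third is 637.00 px.
The bottom-left point is one-third across and two-thirds down within the crop:
x = 2137 + 1 × 699.33 ≈ 2836; y = 119 + 2 × 637.00 ≈ 1393.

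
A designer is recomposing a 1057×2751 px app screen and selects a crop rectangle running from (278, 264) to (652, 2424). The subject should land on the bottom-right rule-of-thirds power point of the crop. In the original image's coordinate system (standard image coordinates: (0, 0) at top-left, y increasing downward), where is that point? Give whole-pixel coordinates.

x = 527 px, y = 1704 px

Crop width = 652 − 278 = 374 px; one third is 124.67 px.
Crop height = 2424 − 264 = 2160 px; one third is 720.00 px.
The bottom-right point is two-thirds across and two-thirds down within the crop:
x = 278 + 2 × 124.67 ≈ 527; y = 264 + 2 × 720.00 ≈ 1704.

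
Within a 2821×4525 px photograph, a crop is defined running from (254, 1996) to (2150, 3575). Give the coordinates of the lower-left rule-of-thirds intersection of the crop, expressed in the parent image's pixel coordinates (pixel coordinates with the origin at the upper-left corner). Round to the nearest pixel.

Crop width = 2150 − 254 = 1896 px; one third is 632.00 px.
Crop height = 3575 − 1996 = 1579 px; one third is 526.33 px.
The lower-left point is one-third across and two-thirds down within the crop:
x = 254 + 1 × 632.00 ≈ 886; y = 1996 + 2 × 526.33 ≈ 3049.

x = 886 px, y = 3049 px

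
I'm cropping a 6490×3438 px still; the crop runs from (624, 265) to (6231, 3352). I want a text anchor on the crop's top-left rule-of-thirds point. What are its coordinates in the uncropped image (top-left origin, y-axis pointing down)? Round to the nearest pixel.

Crop width = 6231 − 624 = 5607 px; one third is 1869.00 px.
Crop height = 3352 − 265 = 3087 px; one third is 1029.00 px.
The top-left point is one-third across and one-third down within the crop:
x = 624 + 1 × 1869.00 ≈ 2493; y = 265 + 1 × 1029.00 ≈ 1294.

(2493, 1294)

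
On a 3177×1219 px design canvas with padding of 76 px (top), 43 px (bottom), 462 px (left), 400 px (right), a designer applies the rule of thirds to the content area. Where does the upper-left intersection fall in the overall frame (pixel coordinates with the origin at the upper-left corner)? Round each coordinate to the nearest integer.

(1234, 443)

Content width = 3177 − 462 − 400 = 2315 px; content height = 1219 − 76 − 43 = 1100 px.
Upper-left is one-third across and one-third down within the content area.
x = 462 + 1 × 2315/3 = 462 + 771.67 ≈ 1234
y = 76 + 1 × 1100/3 = 76 + 366.67 ≈ 443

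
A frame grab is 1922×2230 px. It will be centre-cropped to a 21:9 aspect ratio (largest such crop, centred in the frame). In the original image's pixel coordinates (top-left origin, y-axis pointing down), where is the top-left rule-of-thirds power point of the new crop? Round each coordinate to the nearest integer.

(641, 978)

1922/2230 < 21/9, so the 21:9 crop keeps the full width 1922 and trims height to 1922 × 9/21 = 823.71 px.
Top offset = (2230 − 823.71)/2 = 703.14 px; left offset = 0.
Top-left is one-third across and one-third down within the crop:
x = 0.00 + 1 × 1922.00/3 ≈ 641; y = 703.14 + 1 × 823.71/3 ≈ 978.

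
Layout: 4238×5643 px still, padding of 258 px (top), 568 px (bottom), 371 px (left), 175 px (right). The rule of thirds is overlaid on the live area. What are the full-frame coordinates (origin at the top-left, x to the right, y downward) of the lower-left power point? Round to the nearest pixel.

x = 1602 px, y = 3469 px

Content width = 4238 − 371 − 175 = 3692 px; content height = 5643 − 258 − 568 = 4817 px.
Lower-left is one-third across and two-thirds down within the live area.
x = 371 + 1 × 3692/3 = 371 + 1230.67 ≈ 1602
y = 258 + 2 × 4817/3 = 258 + 3211.33 ≈ 3469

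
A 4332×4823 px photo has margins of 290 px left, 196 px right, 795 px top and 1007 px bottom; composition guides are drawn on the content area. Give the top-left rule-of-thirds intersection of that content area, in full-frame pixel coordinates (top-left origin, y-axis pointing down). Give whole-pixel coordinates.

Content width = 4332 − 290 − 196 = 3846 px; content height = 4823 − 795 − 1007 = 3021 px.
Top-left is one-third across and one-third down within the content area.
x = 290 + 1 × 3846/3 = 290 + 1282.00 ≈ 1572
y = 795 + 1 × 3021/3 = 795 + 1007.00 ≈ 1802

x = 1572 px, y = 1802 px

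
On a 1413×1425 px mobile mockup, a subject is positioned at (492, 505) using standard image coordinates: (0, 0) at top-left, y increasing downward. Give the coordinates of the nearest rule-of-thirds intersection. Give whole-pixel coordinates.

(471, 475)

Third lines: x ∈ {471, 942}, y ∈ {475, 950}.
492 is closer to x = 471; 505 is closer to y = 475.
So the nearest intersection is the upper-left power point.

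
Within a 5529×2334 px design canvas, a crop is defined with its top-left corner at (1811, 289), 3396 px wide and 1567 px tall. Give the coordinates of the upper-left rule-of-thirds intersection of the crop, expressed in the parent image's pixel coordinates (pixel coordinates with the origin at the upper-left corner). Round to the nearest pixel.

One third of the crop width 3396 is 1132.00 px.
One third of the crop height 1567 is 522.33 px.
The upper-left point is one-third across and one-third down within the crop:
x = 1811 + 1 × 1132.00 ≈ 2943; y = 289 + 1 × 522.33 ≈ 811.

(2943, 811)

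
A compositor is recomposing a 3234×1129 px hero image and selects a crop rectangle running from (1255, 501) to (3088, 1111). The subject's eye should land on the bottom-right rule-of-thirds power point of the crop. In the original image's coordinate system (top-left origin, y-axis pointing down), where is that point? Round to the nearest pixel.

x = 2477 px, y = 908 px

Crop width = 3088 − 1255 = 1833 px; one third is 611.00 px.
Crop height = 1111 − 501 = 610 px; one third is 203.33 px.
The bottom-right point is two-thirds across and two-thirds down within the crop:
x = 1255 + 2 × 611.00 ≈ 2477; y = 501 + 2 × 203.33 ≈ 908.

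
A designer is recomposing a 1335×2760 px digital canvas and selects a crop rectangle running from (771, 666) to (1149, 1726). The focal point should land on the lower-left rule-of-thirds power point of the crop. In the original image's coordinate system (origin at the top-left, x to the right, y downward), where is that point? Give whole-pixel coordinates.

Crop width = 1149 − 771 = 378 px; one third is 126.00 px.
Crop height = 1726 − 666 = 1060 px; one third is 353.33 px.
The lower-left point is one-third across and two-thirds down within the crop:
x = 771 + 1 × 126.00 ≈ 897; y = 666 + 2 × 353.33 ≈ 1373.

x = 897 px, y = 1373 px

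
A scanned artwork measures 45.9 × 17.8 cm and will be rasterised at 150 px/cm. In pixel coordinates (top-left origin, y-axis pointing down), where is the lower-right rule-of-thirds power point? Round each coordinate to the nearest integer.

x = 4590 px, y = 1780 px

In pixels the canvas is 45.9 × 150 = 6885 wide and 17.8 × 150 = 2670 tall.
The lower-right point is two-thirds across and two-thirds down:
x = 2 × 6885/3 ≈ 4590; y = 2 × 2670/3 ≈ 1780.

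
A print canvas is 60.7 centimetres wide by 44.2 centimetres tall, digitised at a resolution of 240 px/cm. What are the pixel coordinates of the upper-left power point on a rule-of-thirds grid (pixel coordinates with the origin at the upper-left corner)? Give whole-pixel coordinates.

x = 4856 px, y = 3536 px

In pixels the canvas is 60.7 × 240 = 14568 wide and 44.2 × 240 = 10608 tall.
The upper-left point is one-third across and one-third down:
x = 1 × 14568/3 ≈ 4856; y = 1 × 10608/3 ≈ 3536.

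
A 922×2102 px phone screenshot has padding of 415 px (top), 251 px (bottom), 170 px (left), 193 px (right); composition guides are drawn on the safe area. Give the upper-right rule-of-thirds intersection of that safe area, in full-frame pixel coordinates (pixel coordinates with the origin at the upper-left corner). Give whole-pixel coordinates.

Content width = 922 − 170 − 193 = 559 px; content height = 2102 − 415 − 251 = 1436 px.
Upper-right is two-thirds across and one-third down within the safe area.
x = 170 + 2 × 559/3 = 170 + 372.67 ≈ 543
y = 415 + 1 × 1436/3 = 415 + 478.67 ≈ 894

x = 543 px, y = 894 px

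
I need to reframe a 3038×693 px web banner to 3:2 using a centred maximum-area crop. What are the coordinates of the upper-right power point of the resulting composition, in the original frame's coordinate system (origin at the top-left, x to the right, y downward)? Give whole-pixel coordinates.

x = 1692 px, y = 231 px

3038/693 > 3/2, so the 3:2 crop keeps the full height 693 and trims width to 693 × 3/2 = 1039.50 px.
Left offset = (3038 − 1039.50)/2 = 999.25 px; top offset = 0.
Upper-right is two-thirds across and one-third down within the crop:
x = 999.25 + 2 × 1039.50/3 ≈ 1692; y = 0.00 + 1 × 693.00/3 ≈ 231.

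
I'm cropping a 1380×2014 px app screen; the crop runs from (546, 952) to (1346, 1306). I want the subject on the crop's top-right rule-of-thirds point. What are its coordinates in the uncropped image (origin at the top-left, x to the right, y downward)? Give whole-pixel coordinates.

(1079, 1070)

Crop width = 1346 − 546 = 800 px; one third is 266.67 px.
Crop height = 1306 − 952 = 354 px; one third is 118.00 px.
The top-right point is two-thirds across and one-third down within the crop:
x = 546 + 2 × 266.67 ≈ 1079; y = 952 + 1 × 118.00 ≈ 1070.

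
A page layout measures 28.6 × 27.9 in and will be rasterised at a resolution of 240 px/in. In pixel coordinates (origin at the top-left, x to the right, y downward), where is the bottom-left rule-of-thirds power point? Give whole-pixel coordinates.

x = 2288 px, y = 4464 px

In pixels the canvas is 28.6 × 240 = 6864 wide and 27.9 × 240 = 6696 tall.
The bottom-left point is one-third across and two-thirds down:
x = 1 × 6864/3 ≈ 2288; y = 2 × 6696/3 ≈ 4464.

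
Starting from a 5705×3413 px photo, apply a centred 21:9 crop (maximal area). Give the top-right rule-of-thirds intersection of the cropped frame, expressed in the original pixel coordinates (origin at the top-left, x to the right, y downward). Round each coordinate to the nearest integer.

x = 3803 px, y = 1299 px

5705/3413 < 21/9, so the 21:9 crop keeps the full width 5705 and trims height to 5705 × 9/21 = 2445.00 px.
Top offset = (3413 − 2445.00)/2 = 484.00 px; left offset = 0.
Top-right is two-thirds across and one-third down within the crop:
x = 0.00 + 2 × 5705.00/3 ≈ 3803; y = 484.00 + 1 × 2445.00/3 ≈ 1299.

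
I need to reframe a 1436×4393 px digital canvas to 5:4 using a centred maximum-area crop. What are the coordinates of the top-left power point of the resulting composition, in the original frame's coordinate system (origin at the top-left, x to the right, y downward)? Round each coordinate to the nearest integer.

x = 479 px, y = 2005 px

1436/4393 < 5/4, so the 5:4 crop keeps the full width 1436 and trims height to 1436 × 4/5 = 1148.80 px.
Top offset = (4393 − 1148.80)/2 = 1622.10 px; left offset = 0.
Top-left is one-third across and one-third down within the crop:
x = 0.00 + 1 × 1436.00/3 ≈ 479; y = 1622.10 + 1 × 1148.80/3 ≈ 2005.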